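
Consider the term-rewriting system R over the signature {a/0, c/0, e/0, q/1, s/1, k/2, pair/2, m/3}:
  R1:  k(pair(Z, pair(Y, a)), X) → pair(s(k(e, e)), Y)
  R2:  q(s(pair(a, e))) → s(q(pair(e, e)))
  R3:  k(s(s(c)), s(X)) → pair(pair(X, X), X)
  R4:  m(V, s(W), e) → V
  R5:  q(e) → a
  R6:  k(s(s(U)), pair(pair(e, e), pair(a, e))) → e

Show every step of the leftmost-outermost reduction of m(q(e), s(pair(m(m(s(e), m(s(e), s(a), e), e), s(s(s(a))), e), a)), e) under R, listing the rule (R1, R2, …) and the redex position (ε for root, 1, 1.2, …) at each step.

1. m(q(e), s(pair(m(m(s(e), m(s(e), s(a), e), e), s(s(s(a))), e), a)), e)  →  q(e)   [R4 at ε]
2. q(e)  →  a   [R5 at ε]

a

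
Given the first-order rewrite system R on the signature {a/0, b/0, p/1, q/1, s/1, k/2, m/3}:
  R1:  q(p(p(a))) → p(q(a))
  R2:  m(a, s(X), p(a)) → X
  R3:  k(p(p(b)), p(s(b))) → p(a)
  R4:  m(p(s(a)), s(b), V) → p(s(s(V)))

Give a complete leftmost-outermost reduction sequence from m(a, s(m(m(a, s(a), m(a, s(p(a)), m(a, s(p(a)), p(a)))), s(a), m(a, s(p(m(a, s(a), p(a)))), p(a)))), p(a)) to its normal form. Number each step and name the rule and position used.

a

1. m(a, s(m(m(a, s(a), m(a, s(p(a)), m(a, s(p(a)), p(a)))), s(a), m(a, s(p(m(a, s(a), p(a)))), p(a)))), p(a))  →  m(m(a, s(a), m(a, s(p(a)), m(a, s(p(a)), p(a)))), s(a), m(a, s(p(m(a, s(a), p(a)))), p(a)))   [R2 at ε]
2. m(m(a, s(a), m(a, s(p(a)), m(a, s(p(a)), p(a)))), s(a), m(a, s(p(m(a, s(a), p(a)))), p(a)))  →  m(m(a, s(a), m(a, s(p(a)), p(a))), s(a), m(a, s(p(m(a, s(a), p(a)))), p(a)))   [R2 at 1.3.3]
3. m(m(a, s(a), m(a, s(p(a)), p(a))), s(a), m(a, s(p(m(a, s(a), p(a)))), p(a)))  →  m(m(a, s(a), p(a)), s(a), m(a, s(p(m(a, s(a), p(a)))), p(a)))   [R2 at 1.3]
4. m(m(a, s(a), p(a)), s(a), m(a, s(p(m(a, s(a), p(a)))), p(a)))  →  m(a, s(a), m(a, s(p(m(a, s(a), p(a)))), p(a)))   [R2 at 1]
5. m(a, s(a), m(a, s(p(m(a, s(a), p(a)))), p(a)))  →  m(a, s(a), p(m(a, s(a), p(a))))   [R2 at 3]
6. m(a, s(a), p(m(a, s(a), p(a))))  →  m(a, s(a), p(a))   [R2 at 3.1]
7. m(a, s(a), p(a))  →  a   [R2 at ε]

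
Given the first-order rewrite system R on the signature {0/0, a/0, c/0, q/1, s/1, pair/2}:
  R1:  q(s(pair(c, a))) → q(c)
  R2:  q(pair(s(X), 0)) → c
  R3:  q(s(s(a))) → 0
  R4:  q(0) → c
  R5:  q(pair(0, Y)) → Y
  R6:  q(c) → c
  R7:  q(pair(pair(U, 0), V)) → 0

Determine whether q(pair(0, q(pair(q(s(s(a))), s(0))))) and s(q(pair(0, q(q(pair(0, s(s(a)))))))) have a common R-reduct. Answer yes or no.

Reduce t₁ = q(pair(0, q(pair(q(s(s(a))), s(0))))):
1. q(pair(0, q(pair(q(s(s(a))), s(0)))))  →  q(pair(q(s(s(a))), s(0)))   [R5 at ε]
2. q(pair(q(s(s(a))), s(0)))  →  q(pair(0, s(0)))   [R3 at 1.1]
3. q(pair(0, s(0)))  →  s(0)   [R5 at ε]

Reduce t₂ = s(q(pair(0, q(q(pair(0, s(s(a)))))))):
1. s(q(pair(0, q(q(pair(0, s(s(a))))))))  →  s(q(q(pair(0, s(s(a))))))   [R5 at 1]
2. s(q(q(pair(0, s(s(a))))))  →  s(q(s(s(a))))   [R5 at 1.1]
3. s(q(s(s(a))))  →  s(0)   [R3 at 1]

yes — NF(t₁) = s(0), NF(t₂) = s(0)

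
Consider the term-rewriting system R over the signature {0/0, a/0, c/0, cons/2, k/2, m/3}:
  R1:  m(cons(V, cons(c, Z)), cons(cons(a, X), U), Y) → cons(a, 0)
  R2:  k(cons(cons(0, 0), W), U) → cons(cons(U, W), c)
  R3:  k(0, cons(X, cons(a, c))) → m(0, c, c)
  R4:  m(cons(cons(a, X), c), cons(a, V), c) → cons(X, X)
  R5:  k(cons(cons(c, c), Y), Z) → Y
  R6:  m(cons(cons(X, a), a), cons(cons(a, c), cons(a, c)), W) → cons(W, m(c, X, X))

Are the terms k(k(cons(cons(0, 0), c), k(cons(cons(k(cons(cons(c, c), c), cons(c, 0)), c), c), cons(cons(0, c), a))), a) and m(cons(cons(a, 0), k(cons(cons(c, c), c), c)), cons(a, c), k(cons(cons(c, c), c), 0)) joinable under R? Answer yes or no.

Reduce t₁ = k(k(cons(cons(0, 0), c), k(cons(cons(k(cons(cons(c, c), c), cons(c, 0)), c), c), cons(cons(0, c), a))), a):
1. k(k(cons(cons(0, 0), c), k(cons(cons(k(cons(cons(c, c), c), cons(c, 0)), c), c), cons(cons(0, c), a))), a)  →  k(cons(cons(k(cons(cons(k(cons(cons(c, c), c), cons(c, 0)), c), c), cons(cons(0, c), a)), c), c), a)   [R2 at 1]
2. k(cons(cons(k(cons(cons(k(cons(cons(c, c), c), cons(c, 0)), c), c), cons(cons(0, c), a)), c), c), a)  →  k(cons(cons(k(cons(cons(c, c), c), cons(cons(0, c), a)), c), c), a)   [R5 at 1.1.1.1.1.1]
3. k(cons(cons(k(cons(cons(c, c), c), cons(cons(0, c), a)), c), c), a)  →  k(cons(cons(c, c), c), a)   [R5 at 1.1.1]
4. k(cons(cons(c, c), c), a)  →  c   [R5 at ε]

Reduce t₂ = m(cons(cons(a, 0), k(cons(cons(c, c), c), c)), cons(a, c), k(cons(cons(c, c), c), 0)):
1. m(cons(cons(a, 0), k(cons(cons(c, c), c), c)), cons(a, c), k(cons(cons(c, c), c), 0))  →  m(cons(cons(a, 0), c), cons(a, c), k(cons(cons(c, c), c), 0))   [R5 at 1.2]
2. m(cons(cons(a, 0), c), cons(a, c), k(cons(cons(c, c), c), 0))  →  m(cons(cons(a, 0), c), cons(a, c), c)   [R5 at 3]
3. m(cons(cons(a, 0), c), cons(a, c), c)  →  cons(0, 0)   [R4 at ε]

no — NF(t₁) = c, NF(t₂) = cons(0, 0)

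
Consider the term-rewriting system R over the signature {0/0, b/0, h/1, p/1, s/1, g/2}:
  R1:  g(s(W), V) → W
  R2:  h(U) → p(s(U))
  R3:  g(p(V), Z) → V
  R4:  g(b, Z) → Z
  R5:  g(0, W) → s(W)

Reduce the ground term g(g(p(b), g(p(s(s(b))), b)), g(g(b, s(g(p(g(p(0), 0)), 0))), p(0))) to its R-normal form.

1. g(g(p(b), g(p(s(s(b))), b)), g(g(b, s(g(p(g(p(0), 0)), 0))), p(0)))  →  g(b, g(g(b, s(g(p(g(p(0), 0)), 0))), p(0)))   [R3 at 1]
2. g(b, g(g(b, s(g(p(g(p(0), 0)), 0))), p(0)))  →  g(g(b, s(g(p(g(p(0), 0)), 0))), p(0))   [R4 at ε]
3. g(g(b, s(g(p(g(p(0), 0)), 0))), p(0))  →  g(s(g(p(g(p(0), 0)), 0)), p(0))   [R4 at 1]
4. g(s(g(p(g(p(0), 0)), 0)), p(0))  →  g(p(g(p(0), 0)), 0)   [R1 at ε]
5. g(p(g(p(0), 0)), 0)  →  g(p(0), 0)   [R3 at ε]
6. g(p(0), 0)  →  0   [R3 at ε]

0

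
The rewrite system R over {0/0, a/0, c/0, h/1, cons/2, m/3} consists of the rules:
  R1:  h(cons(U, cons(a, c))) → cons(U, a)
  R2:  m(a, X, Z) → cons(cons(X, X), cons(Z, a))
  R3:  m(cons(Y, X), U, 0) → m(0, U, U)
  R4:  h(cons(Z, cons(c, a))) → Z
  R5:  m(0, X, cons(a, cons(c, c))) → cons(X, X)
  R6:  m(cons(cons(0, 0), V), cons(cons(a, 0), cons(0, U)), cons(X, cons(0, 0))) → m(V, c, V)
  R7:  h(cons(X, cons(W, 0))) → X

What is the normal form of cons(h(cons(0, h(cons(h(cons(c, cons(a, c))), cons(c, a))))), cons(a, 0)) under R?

1. cons(h(cons(0, h(cons(h(cons(c, cons(a, c))), cons(c, a))))), cons(a, 0))  →  cons(h(cons(0, h(cons(c, cons(a, c))))), cons(a, 0))   [R4 at 1.1.2]
2. cons(h(cons(0, h(cons(c, cons(a, c))))), cons(a, 0))  →  cons(h(cons(0, cons(c, a))), cons(a, 0))   [R1 at 1.1.2]
3. cons(h(cons(0, cons(c, a))), cons(a, 0))  →  cons(0, cons(a, 0))   [R4 at 1]

cons(0, cons(a, 0))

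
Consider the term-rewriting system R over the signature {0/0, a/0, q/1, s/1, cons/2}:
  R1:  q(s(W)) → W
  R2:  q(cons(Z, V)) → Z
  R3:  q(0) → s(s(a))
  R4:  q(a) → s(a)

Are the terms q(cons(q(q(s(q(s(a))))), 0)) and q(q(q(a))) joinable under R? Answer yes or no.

Reduce t₁ = q(cons(q(q(s(q(s(a))))), 0)):
1. q(cons(q(q(s(q(s(a))))), 0))  →  q(q(s(q(s(a)))))   [R2 at ε]
2. q(q(s(q(s(a)))))  →  q(q(s(a)))   [R1 at 1]
3. q(q(s(a)))  →  q(a)   [R1 at 1]
4. q(a)  →  s(a)   [R4 at ε]

Reduce t₂ = q(q(q(a))):
1. q(q(q(a)))  →  q(q(s(a)))   [R4 at 1.1]
2. q(q(s(a)))  →  q(a)   [R1 at 1]
3. q(a)  →  s(a)   [R4 at ε]

yes — NF(t₁) = s(a), NF(t₂) = s(a)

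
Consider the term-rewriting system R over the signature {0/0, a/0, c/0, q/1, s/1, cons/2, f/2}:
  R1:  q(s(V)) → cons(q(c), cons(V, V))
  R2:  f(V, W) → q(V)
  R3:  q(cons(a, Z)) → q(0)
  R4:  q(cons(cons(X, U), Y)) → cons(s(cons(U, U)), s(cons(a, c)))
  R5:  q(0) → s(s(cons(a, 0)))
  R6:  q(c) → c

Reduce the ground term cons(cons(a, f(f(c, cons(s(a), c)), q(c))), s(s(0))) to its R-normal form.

1. cons(cons(a, f(f(c, cons(s(a), c)), q(c))), s(s(0)))  →  cons(cons(a, q(f(c, cons(s(a), c)))), s(s(0)))   [R2 at 1.2]
2. cons(cons(a, q(f(c, cons(s(a), c)))), s(s(0)))  →  cons(cons(a, q(q(c))), s(s(0)))   [R2 at 1.2.1]
3. cons(cons(a, q(q(c))), s(s(0)))  →  cons(cons(a, q(c)), s(s(0)))   [R6 at 1.2.1]
4. cons(cons(a, q(c)), s(s(0)))  →  cons(cons(a, c), s(s(0)))   [R6 at 1.2]

cons(cons(a, c), s(s(0)))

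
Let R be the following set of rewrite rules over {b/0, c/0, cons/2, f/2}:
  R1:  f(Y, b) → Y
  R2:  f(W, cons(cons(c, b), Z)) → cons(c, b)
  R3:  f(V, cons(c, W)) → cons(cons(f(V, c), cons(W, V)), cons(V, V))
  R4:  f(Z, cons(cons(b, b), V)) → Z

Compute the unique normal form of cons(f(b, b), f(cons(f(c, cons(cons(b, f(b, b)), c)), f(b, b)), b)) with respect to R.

cons(b, cons(c, b))

1. cons(f(b, b), f(cons(f(c, cons(cons(b, f(b, b)), c)), f(b, b)), b))  →  cons(b, f(cons(f(c, cons(cons(b, f(b, b)), c)), f(b, b)), b))   [R1 at 1]
2. cons(b, f(cons(f(c, cons(cons(b, f(b, b)), c)), f(b, b)), b))  →  cons(b, cons(f(c, cons(cons(b, f(b, b)), c)), f(b, b)))   [R1 at 2]
3. cons(b, cons(f(c, cons(cons(b, f(b, b)), c)), f(b, b)))  →  cons(b, cons(f(c, cons(cons(b, b), c)), f(b, b)))   [R1 at 2.1.2.1.2]
4. cons(b, cons(f(c, cons(cons(b, b), c)), f(b, b)))  →  cons(b, cons(c, f(b, b)))   [R4 at 2.1]
5. cons(b, cons(c, f(b, b)))  →  cons(b, cons(c, b))   [R1 at 2.2]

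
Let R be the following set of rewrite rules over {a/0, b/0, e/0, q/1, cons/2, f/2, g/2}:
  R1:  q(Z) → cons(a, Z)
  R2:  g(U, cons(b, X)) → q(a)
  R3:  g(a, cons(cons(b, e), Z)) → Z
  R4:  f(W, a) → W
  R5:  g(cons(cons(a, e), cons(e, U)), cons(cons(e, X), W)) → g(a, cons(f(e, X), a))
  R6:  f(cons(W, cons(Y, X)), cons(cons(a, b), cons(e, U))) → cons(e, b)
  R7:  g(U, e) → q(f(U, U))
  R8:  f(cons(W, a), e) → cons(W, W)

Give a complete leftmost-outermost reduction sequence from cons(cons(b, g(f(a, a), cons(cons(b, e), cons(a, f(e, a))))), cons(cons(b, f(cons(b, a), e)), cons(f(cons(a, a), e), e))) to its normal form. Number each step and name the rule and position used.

cons(cons(b, cons(a, e)), cons(cons(b, cons(b, b)), cons(cons(a, a), e)))

1. cons(cons(b, g(f(a, a), cons(cons(b, e), cons(a, f(e, a))))), cons(cons(b, f(cons(b, a), e)), cons(f(cons(a, a), e), e)))  →  cons(cons(b, g(a, cons(cons(b, e), cons(a, f(e, a))))), cons(cons(b, f(cons(b, a), e)), cons(f(cons(a, a), e), e)))   [R4 at 1.2.1]
2. cons(cons(b, g(a, cons(cons(b, e), cons(a, f(e, a))))), cons(cons(b, f(cons(b, a), e)), cons(f(cons(a, a), e), e)))  →  cons(cons(b, cons(a, f(e, a))), cons(cons(b, f(cons(b, a), e)), cons(f(cons(a, a), e), e)))   [R3 at 1.2]
3. cons(cons(b, cons(a, f(e, a))), cons(cons(b, f(cons(b, a), e)), cons(f(cons(a, a), e), e)))  →  cons(cons(b, cons(a, e)), cons(cons(b, f(cons(b, a), e)), cons(f(cons(a, a), e), e)))   [R4 at 1.2.2]
4. cons(cons(b, cons(a, e)), cons(cons(b, f(cons(b, a), e)), cons(f(cons(a, a), e), e)))  →  cons(cons(b, cons(a, e)), cons(cons(b, cons(b, b)), cons(f(cons(a, a), e), e)))   [R8 at 2.1.2]
5. cons(cons(b, cons(a, e)), cons(cons(b, cons(b, b)), cons(f(cons(a, a), e), e)))  →  cons(cons(b, cons(a, e)), cons(cons(b, cons(b, b)), cons(cons(a, a), e)))   [R8 at 2.2.1]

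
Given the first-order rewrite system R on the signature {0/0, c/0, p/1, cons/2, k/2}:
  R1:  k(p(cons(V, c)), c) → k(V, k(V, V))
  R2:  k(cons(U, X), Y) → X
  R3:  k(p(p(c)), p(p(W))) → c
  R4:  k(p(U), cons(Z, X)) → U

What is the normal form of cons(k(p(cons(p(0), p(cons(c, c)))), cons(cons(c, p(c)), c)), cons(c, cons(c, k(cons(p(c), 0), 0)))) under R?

1. cons(k(p(cons(p(0), p(cons(c, c)))), cons(cons(c, p(c)), c)), cons(c, cons(c, k(cons(p(c), 0), 0))))  →  cons(cons(p(0), p(cons(c, c))), cons(c, cons(c, k(cons(p(c), 0), 0))))   [R4 at 1]
2. cons(cons(p(0), p(cons(c, c))), cons(c, cons(c, k(cons(p(c), 0), 0))))  →  cons(cons(p(0), p(cons(c, c))), cons(c, cons(c, 0)))   [R2 at 2.2.2]

cons(cons(p(0), p(cons(c, c))), cons(c, cons(c, 0)))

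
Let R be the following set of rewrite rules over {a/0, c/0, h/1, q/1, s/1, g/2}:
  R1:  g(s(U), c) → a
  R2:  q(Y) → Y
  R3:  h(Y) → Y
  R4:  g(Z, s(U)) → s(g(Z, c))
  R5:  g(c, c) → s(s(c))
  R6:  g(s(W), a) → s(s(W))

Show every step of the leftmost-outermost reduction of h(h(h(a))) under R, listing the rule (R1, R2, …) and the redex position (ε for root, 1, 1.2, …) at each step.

1. h(h(h(a)))  →  h(h(a))   [R3 at ε]
2. h(h(a))  →  h(a)   [R3 at ε]
3. h(a)  →  a   [R3 at ε]

a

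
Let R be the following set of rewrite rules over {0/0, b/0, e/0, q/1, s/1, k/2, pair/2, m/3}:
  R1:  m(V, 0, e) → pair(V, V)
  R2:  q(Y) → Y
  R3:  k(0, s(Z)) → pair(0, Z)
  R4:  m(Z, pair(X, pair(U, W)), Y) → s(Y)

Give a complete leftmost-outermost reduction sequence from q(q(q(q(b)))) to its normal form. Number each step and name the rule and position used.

b

1. q(q(q(q(b))))  →  q(q(q(b)))   [R2 at ε]
2. q(q(q(b)))  →  q(q(b))   [R2 at ε]
3. q(q(b))  →  q(b)   [R2 at ε]
4. q(b)  →  b   [R2 at ε]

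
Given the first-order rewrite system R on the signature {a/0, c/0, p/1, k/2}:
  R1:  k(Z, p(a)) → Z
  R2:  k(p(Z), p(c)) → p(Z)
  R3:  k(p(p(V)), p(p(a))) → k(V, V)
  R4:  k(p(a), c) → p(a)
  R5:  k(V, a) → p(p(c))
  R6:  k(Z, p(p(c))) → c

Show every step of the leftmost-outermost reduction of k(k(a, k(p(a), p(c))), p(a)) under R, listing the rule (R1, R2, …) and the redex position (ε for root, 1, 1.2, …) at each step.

1. k(k(a, k(p(a), p(c))), p(a))  →  k(a, k(p(a), p(c)))   [R1 at ε]
2. k(a, k(p(a), p(c)))  →  k(a, p(a))   [R2 at 2]
3. k(a, p(a))  →  a   [R1 at ε]

a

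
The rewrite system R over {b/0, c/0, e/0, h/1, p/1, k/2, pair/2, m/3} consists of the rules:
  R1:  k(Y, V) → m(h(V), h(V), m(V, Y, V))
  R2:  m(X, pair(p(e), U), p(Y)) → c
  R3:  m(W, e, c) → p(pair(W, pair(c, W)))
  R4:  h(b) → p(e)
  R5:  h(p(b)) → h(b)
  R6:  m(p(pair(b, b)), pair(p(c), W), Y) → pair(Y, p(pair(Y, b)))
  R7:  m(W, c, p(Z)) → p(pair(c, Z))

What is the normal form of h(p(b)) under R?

1. h(p(b))  →  h(b)   [R5 at ε]
2. h(b)  →  p(e)   [R4 at ε]

p(e)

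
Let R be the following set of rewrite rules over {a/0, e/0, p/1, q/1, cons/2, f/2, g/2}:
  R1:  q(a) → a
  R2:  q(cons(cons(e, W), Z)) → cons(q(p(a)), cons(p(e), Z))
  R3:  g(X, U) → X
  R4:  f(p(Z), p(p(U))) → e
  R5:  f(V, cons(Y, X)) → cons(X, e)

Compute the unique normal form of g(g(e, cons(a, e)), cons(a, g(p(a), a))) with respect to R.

1. g(g(e, cons(a, e)), cons(a, g(p(a), a)))  →  g(e, cons(a, e))   [R3 at ε]
2. g(e, cons(a, e))  →  e   [R3 at ε]

e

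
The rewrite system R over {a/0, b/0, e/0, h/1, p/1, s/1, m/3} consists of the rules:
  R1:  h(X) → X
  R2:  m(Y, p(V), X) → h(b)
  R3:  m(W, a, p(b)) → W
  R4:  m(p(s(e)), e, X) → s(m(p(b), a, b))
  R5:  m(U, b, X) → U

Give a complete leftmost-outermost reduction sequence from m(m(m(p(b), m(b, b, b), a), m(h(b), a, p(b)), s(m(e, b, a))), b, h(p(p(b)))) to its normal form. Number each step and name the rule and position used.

1. m(m(m(p(b), m(b, b, b), a), m(h(b), a, p(b)), s(m(e, b, a))), b, h(p(p(b))))  →  m(m(p(b), m(b, b, b), a), m(h(b), a, p(b)), s(m(e, b, a)))   [R5 at ε]
2. m(m(p(b), m(b, b, b), a), m(h(b), a, p(b)), s(m(e, b, a)))  →  m(m(p(b), b, a), m(h(b), a, p(b)), s(m(e, b, a)))   [R5 at 1.2]
3. m(m(p(b), b, a), m(h(b), a, p(b)), s(m(e, b, a)))  →  m(p(b), m(h(b), a, p(b)), s(m(e, b, a)))   [R5 at 1]
4. m(p(b), m(h(b), a, p(b)), s(m(e, b, a)))  →  m(p(b), h(b), s(m(e, b, a)))   [R3 at 2]
5. m(p(b), h(b), s(m(e, b, a)))  →  m(p(b), b, s(m(e, b, a)))   [R1 at 2]
6. m(p(b), b, s(m(e, b, a)))  →  p(b)   [R5 at ε]

p(b)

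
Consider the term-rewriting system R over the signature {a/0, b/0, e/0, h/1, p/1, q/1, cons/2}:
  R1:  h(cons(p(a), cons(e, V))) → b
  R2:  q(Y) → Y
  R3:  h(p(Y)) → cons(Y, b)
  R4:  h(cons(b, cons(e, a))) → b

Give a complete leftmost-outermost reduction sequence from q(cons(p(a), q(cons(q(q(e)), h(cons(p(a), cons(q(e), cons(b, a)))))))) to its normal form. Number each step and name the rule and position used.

1. q(cons(p(a), q(cons(q(q(e)), h(cons(p(a), cons(q(e), cons(b, a))))))))  →  cons(p(a), q(cons(q(q(e)), h(cons(p(a), cons(q(e), cons(b, a)))))))   [R2 at ε]
2. cons(p(a), q(cons(q(q(e)), h(cons(p(a), cons(q(e), cons(b, a)))))))  →  cons(p(a), cons(q(q(e)), h(cons(p(a), cons(q(e), cons(b, a))))))   [R2 at 2]
3. cons(p(a), cons(q(q(e)), h(cons(p(a), cons(q(e), cons(b, a))))))  →  cons(p(a), cons(q(e), h(cons(p(a), cons(q(e), cons(b, a))))))   [R2 at 2.1]
4. cons(p(a), cons(q(e), h(cons(p(a), cons(q(e), cons(b, a))))))  →  cons(p(a), cons(e, h(cons(p(a), cons(q(e), cons(b, a))))))   [R2 at 2.1]
5. cons(p(a), cons(e, h(cons(p(a), cons(q(e), cons(b, a))))))  →  cons(p(a), cons(e, h(cons(p(a), cons(e, cons(b, a))))))   [R2 at 2.2.1.2.1]
6. cons(p(a), cons(e, h(cons(p(a), cons(e, cons(b, a))))))  →  cons(p(a), cons(e, b))   [R1 at 2.2]

cons(p(a), cons(e, b))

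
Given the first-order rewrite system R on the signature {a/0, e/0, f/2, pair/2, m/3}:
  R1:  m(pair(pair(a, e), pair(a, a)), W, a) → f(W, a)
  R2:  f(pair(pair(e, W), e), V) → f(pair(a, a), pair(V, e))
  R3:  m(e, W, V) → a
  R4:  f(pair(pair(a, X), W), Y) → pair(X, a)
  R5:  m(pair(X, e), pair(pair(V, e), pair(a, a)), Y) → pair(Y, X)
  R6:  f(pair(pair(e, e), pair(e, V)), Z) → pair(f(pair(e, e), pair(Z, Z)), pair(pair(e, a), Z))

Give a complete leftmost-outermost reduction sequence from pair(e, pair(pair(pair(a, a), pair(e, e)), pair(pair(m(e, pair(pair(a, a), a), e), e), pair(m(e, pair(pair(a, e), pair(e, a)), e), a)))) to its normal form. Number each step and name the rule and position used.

1. pair(e, pair(pair(pair(a, a), pair(e, e)), pair(pair(m(e, pair(pair(a, a), a), e), e), pair(m(e, pair(pair(a, e), pair(e, a)), e), a))))  →  pair(e, pair(pair(pair(a, a), pair(e, e)), pair(pair(a, e), pair(m(e, pair(pair(a, e), pair(e, a)), e), a))))   [R3 at 2.2.1.1]
2. pair(e, pair(pair(pair(a, a), pair(e, e)), pair(pair(a, e), pair(m(e, pair(pair(a, e), pair(e, a)), e), a))))  →  pair(e, pair(pair(pair(a, a), pair(e, e)), pair(pair(a, e), pair(a, a))))   [R3 at 2.2.2.1]

pair(e, pair(pair(pair(a, a), pair(e, e)), pair(pair(a, e), pair(a, a))))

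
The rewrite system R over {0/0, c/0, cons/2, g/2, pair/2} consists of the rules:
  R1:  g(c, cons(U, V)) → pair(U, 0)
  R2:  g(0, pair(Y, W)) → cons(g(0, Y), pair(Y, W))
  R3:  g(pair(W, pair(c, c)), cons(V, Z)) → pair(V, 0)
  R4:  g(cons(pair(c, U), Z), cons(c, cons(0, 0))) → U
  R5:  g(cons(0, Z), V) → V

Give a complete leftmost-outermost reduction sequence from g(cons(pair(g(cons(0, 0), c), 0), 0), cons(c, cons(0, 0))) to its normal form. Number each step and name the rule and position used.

1. g(cons(pair(g(cons(0, 0), c), 0), 0), cons(c, cons(0, 0)))  →  g(cons(pair(c, 0), 0), cons(c, cons(0, 0)))   [R5 at 1.1.1]
2. g(cons(pair(c, 0), 0), cons(c, cons(0, 0)))  →  0   [R4 at ε]

0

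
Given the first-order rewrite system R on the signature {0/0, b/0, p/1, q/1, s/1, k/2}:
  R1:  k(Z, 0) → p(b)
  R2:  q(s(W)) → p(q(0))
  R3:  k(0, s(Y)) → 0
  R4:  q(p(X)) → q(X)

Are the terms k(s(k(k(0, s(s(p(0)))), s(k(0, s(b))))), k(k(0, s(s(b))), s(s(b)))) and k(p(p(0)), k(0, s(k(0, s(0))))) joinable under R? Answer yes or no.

yes — NF(t₁) = p(b), NF(t₂) = p(b)

Reduce t₁ = k(s(k(k(0, s(s(p(0)))), s(k(0, s(b))))), k(k(0, s(s(b))), s(s(b)))):
1. k(s(k(k(0, s(s(p(0)))), s(k(0, s(b))))), k(k(0, s(s(b))), s(s(b))))  →  k(s(k(0, s(k(0, s(b))))), k(k(0, s(s(b))), s(s(b))))   [R3 at 1.1.1]
2. k(s(k(0, s(k(0, s(b))))), k(k(0, s(s(b))), s(s(b))))  →  k(s(0), k(k(0, s(s(b))), s(s(b))))   [R3 at 1.1]
3. k(s(0), k(k(0, s(s(b))), s(s(b))))  →  k(s(0), k(0, s(s(b))))   [R3 at 2.1]
4. k(s(0), k(0, s(s(b))))  →  k(s(0), 0)   [R3 at 2]
5. k(s(0), 0)  →  p(b)   [R1 at ε]

Reduce t₂ = k(p(p(0)), k(0, s(k(0, s(0))))):
1. k(p(p(0)), k(0, s(k(0, s(0)))))  →  k(p(p(0)), 0)   [R3 at 2]
2. k(p(p(0)), 0)  →  p(b)   [R1 at ε]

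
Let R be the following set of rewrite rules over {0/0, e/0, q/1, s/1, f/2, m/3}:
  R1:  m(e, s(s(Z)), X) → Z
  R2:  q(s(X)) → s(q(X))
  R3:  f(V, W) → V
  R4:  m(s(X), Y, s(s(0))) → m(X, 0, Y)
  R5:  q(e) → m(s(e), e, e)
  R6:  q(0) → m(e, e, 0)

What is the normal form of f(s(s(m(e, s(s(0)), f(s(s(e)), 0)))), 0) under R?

s(s(0))

1. f(s(s(m(e, s(s(0)), f(s(s(e)), 0)))), 0)  →  s(s(m(e, s(s(0)), f(s(s(e)), 0))))   [R3 at ε]
2. s(s(m(e, s(s(0)), f(s(s(e)), 0))))  →  s(s(0))   [R1 at 1.1]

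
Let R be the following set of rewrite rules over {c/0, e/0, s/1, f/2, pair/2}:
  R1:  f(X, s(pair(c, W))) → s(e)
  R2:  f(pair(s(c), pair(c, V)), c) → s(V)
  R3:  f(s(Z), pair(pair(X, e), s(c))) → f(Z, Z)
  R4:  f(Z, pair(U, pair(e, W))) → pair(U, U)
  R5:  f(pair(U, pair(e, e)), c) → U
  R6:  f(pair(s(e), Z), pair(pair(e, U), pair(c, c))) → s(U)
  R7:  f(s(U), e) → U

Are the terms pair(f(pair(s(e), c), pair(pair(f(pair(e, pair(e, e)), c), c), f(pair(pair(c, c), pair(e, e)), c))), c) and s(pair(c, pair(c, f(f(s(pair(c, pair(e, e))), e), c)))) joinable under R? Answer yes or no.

Reduce t₁ = pair(f(pair(s(e), c), pair(pair(f(pair(e, pair(e, e)), c), c), f(pair(pair(c, c), pair(e, e)), c))), c):
1. pair(f(pair(s(e), c), pair(pair(f(pair(e, pair(e, e)), c), c), f(pair(pair(c, c), pair(e, e)), c))), c)  →  pair(f(pair(s(e), c), pair(pair(e, c), f(pair(pair(c, c), pair(e, e)), c))), c)   [R5 at 1.2.1.1]
2. pair(f(pair(s(e), c), pair(pair(e, c), f(pair(pair(c, c), pair(e, e)), c))), c)  →  pair(f(pair(s(e), c), pair(pair(e, c), pair(c, c))), c)   [R5 at 1.2.2]
3. pair(f(pair(s(e), c), pair(pair(e, c), pair(c, c))), c)  →  pair(s(c), c)   [R6 at 1]

Reduce t₂ = s(pair(c, pair(c, f(f(s(pair(c, pair(e, e))), e), c)))):
1. s(pair(c, pair(c, f(f(s(pair(c, pair(e, e))), e), c))))  →  s(pair(c, pair(c, f(pair(c, pair(e, e)), c))))   [R7 at 1.2.2.1]
2. s(pair(c, pair(c, f(pair(c, pair(e, e)), c))))  →  s(pair(c, pair(c, c)))   [R5 at 1.2.2]

no — NF(t₁) = pair(s(c), c), NF(t₂) = s(pair(c, pair(c, c)))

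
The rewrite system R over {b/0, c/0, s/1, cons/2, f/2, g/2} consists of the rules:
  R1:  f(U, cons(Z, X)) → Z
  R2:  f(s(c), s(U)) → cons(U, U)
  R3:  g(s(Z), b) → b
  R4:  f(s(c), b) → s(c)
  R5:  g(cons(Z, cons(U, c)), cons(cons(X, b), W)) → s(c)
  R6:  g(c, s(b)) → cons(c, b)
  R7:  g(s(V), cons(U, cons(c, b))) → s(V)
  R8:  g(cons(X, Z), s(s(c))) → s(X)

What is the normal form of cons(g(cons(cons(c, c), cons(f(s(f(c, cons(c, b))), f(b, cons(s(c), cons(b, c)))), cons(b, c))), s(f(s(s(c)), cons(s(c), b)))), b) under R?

cons(s(cons(c, c)), b)

1. cons(g(cons(cons(c, c), cons(f(s(f(c, cons(c, b))), f(b, cons(s(c), cons(b, c)))), cons(b, c))), s(f(s(s(c)), cons(s(c), b)))), b)  →  cons(g(cons(cons(c, c), cons(f(s(c), f(b, cons(s(c), cons(b, c)))), cons(b, c))), s(f(s(s(c)), cons(s(c), b)))), b)   [R1 at 1.1.2.1.1.1]
2. cons(g(cons(cons(c, c), cons(f(s(c), f(b, cons(s(c), cons(b, c)))), cons(b, c))), s(f(s(s(c)), cons(s(c), b)))), b)  →  cons(g(cons(cons(c, c), cons(f(s(c), s(c)), cons(b, c))), s(f(s(s(c)), cons(s(c), b)))), b)   [R1 at 1.1.2.1.2]
3. cons(g(cons(cons(c, c), cons(f(s(c), s(c)), cons(b, c))), s(f(s(s(c)), cons(s(c), b)))), b)  →  cons(g(cons(cons(c, c), cons(cons(c, c), cons(b, c))), s(f(s(s(c)), cons(s(c), b)))), b)   [R2 at 1.1.2.1]
4. cons(g(cons(cons(c, c), cons(cons(c, c), cons(b, c))), s(f(s(s(c)), cons(s(c), b)))), b)  →  cons(g(cons(cons(c, c), cons(cons(c, c), cons(b, c))), s(s(c))), b)   [R1 at 1.2.1]
5. cons(g(cons(cons(c, c), cons(cons(c, c), cons(b, c))), s(s(c))), b)  →  cons(s(cons(c, c)), b)   [R8 at 1]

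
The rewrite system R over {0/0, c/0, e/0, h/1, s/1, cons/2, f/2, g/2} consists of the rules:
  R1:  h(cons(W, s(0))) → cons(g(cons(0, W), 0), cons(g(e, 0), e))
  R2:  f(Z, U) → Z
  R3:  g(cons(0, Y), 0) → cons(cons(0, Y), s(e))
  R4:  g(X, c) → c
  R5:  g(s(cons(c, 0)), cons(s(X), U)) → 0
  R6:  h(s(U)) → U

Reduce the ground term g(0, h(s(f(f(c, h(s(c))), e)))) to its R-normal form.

1. g(0, h(s(f(f(c, h(s(c))), e))))  →  g(0, f(f(c, h(s(c))), e))   [R6 at 2]
2. g(0, f(f(c, h(s(c))), e))  →  g(0, f(c, h(s(c))))   [R2 at 2]
3. g(0, f(c, h(s(c))))  →  g(0, c)   [R2 at 2]
4. g(0, c)  →  c   [R4 at ε]

c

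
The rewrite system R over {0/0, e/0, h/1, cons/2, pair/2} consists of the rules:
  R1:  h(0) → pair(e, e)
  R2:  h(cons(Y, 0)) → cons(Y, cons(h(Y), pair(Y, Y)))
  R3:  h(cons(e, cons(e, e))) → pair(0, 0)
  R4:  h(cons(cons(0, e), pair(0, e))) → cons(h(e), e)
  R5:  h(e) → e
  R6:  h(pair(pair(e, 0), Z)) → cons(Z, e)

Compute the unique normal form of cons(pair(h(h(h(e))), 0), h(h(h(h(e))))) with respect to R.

1. cons(pair(h(h(h(e))), 0), h(h(h(h(e)))))  →  cons(pair(h(h(e)), 0), h(h(h(h(e)))))   [R5 at 1.1.1.1]
2. cons(pair(h(h(e)), 0), h(h(h(h(e)))))  →  cons(pair(h(e), 0), h(h(h(h(e)))))   [R5 at 1.1.1]
3. cons(pair(h(e), 0), h(h(h(h(e)))))  →  cons(pair(e, 0), h(h(h(h(e)))))   [R5 at 1.1]
4. cons(pair(e, 0), h(h(h(h(e)))))  →  cons(pair(e, 0), h(h(h(e))))   [R5 at 2.1.1.1]
5. cons(pair(e, 0), h(h(h(e))))  →  cons(pair(e, 0), h(h(e)))   [R5 at 2.1.1]
6. cons(pair(e, 0), h(h(e)))  →  cons(pair(e, 0), h(e))   [R5 at 2.1]
7. cons(pair(e, 0), h(e))  →  cons(pair(e, 0), e)   [R5 at 2]

cons(pair(e, 0), e)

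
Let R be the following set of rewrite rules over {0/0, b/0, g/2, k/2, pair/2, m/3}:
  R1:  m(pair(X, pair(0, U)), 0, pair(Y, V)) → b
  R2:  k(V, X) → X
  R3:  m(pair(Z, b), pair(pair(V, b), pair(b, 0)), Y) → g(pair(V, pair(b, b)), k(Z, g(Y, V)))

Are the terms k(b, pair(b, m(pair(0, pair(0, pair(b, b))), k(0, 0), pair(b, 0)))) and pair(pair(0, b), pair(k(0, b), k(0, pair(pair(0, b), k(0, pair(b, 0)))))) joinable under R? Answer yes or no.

no — NF(t₁) = pair(b, b), NF(t₂) = pair(pair(0, b), pair(b, pair(pair(0, b), pair(b, 0))))

Reduce t₁ = k(b, pair(b, m(pair(0, pair(0, pair(b, b))), k(0, 0), pair(b, 0)))):
1. k(b, pair(b, m(pair(0, pair(0, pair(b, b))), k(0, 0), pair(b, 0))))  →  pair(b, m(pair(0, pair(0, pair(b, b))), k(0, 0), pair(b, 0)))   [R2 at ε]
2. pair(b, m(pair(0, pair(0, pair(b, b))), k(0, 0), pair(b, 0)))  →  pair(b, m(pair(0, pair(0, pair(b, b))), 0, pair(b, 0)))   [R2 at 2.2]
3. pair(b, m(pair(0, pair(0, pair(b, b))), 0, pair(b, 0)))  →  pair(b, b)   [R1 at 2]

Reduce t₂ = pair(pair(0, b), pair(k(0, b), k(0, pair(pair(0, b), k(0, pair(b, 0)))))):
1. pair(pair(0, b), pair(k(0, b), k(0, pair(pair(0, b), k(0, pair(b, 0))))))  →  pair(pair(0, b), pair(b, k(0, pair(pair(0, b), k(0, pair(b, 0))))))   [R2 at 2.1]
2. pair(pair(0, b), pair(b, k(0, pair(pair(0, b), k(0, pair(b, 0))))))  →  pair(pair(0, b), pair(b, pair(pair(0, b), k(0, pair(b, 0)))))   [R2 at 2.2]
3. pair(pair(0, b), pair(b, pair(pair(0, b), k(0, pair(b, 0)))))  →  pair(pair(0, b), pair(b, pair(pair(0, b), pair(b, 0))))   [R2 at 2.2.2]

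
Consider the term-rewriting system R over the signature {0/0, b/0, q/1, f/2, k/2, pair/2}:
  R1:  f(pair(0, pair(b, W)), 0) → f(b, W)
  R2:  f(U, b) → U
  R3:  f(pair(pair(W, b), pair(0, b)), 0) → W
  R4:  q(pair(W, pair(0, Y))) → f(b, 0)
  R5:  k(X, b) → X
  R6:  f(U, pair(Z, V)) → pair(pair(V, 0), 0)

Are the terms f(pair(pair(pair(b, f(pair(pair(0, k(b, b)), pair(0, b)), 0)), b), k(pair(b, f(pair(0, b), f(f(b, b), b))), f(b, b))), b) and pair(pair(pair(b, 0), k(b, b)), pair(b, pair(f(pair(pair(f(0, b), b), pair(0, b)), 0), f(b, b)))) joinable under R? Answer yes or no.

yes — NF(t₁) = pair(pair(pair(b, 0), b), pair(b, pair(0, b))), NF(t₂) = pair(pair(pair(b, 0), b), pair(b, pair(0, b)))

Reduce t₁ = f(pair(pair(pair(b, f(pair(pair(0, k(b, b)), pair(0, b)), 0)), b), k(pair(b, f(pair(0, b), f(f(b, b), b))), f(b, b))), b):
1. f(pair(pair(pair(b, f(pair(pair(0, k(b, b)), pair(0, b)), 0)), b), k(pair(b, f(pair(0, b), f(f(b, b), b))), f(b, b))), b)  →  pair(pair(pair(b, f(pair(pair(0, k(b, b)), pair(0, b)), 0)), b), k(pair(b, f(pair(0, b), f(f(b, b), b))), f(b, b)))   [R2 at ε]
2. pair(pair(pair(b, f(pair(pair(0, k(b, b)), pair(0, b)), 0)), b), k(pair(b, f(pair(0, b), f(f(b, b), b))), f(b, b)))  →  pair(pair(pair(b, f(pair(pair(0, b), pair(0, b)), 0)), b), k(pair(b, f(pair(0, b), f(f(b, b), b))), f(b, b)))   [R5 at 1.1.2.1.1.2]
3. pair(pair(pair(b, f(pair(pair(0, b), pair(0, b)), 0)), b), k(pair(b, f(pair(0, b), f(f(b, b), b))), f(b, b)))  →  pair(pair(pair(b, 0), b), k(pair(b, f(pair(0, b), f(f(b, b), b))), f(b, b)))   [R3 at 1.1.2]
4. pair(pair(pair(b, 0), b), k(pair(b, f(pair(0, b), f(f(b, b), b))), f(b, b)))  →  pair(pair(pair(b, 0), b), k(pair(b, f(pair(0, b), f(b, b))), f(b, b)))   [R2 at 2.1.2.2]
5. pair(pair(pair(b, 0), b), k(pair(b, f(pair(0, b), f(b, b))), f(b, b)))  →  pair(pair(pair(b, 0), b), k(pair(b, f(pair(0, b), b)), f(b, b)))   [R2 at 2.1.2.2]
6. pair(pair(pair(b, 0), b), k(pair(b, f(pair(0, b), b)), f(b, b)))  →  pair(pair(pair(b, 0), b), k(pair(b, pair(0, b)), f(b, b)))   [R2 at 2.1.2]
7. pair(pair(pair(b, 0), b), k(pair(b, pair(0, b)), f(b, b)))  →  pair(pair(pair(b, 0), b), k(pair(b, pair(0, b)), b))   [R2 at 2.2]
8. pair(pair(pair(b, 0), b), k(pair(b, pair(0, b)), b))  →  pair(pair(pair(b, 0), b), pair(b, pair(0, b)))   [R5 at 2]

Reduce t₂ = pair(pair(pair(b, 0), k(b, b)), pair(b, pair(f(pair(pair(f(0, b), b), pair(0, b)), 0), f(b, b)))):
1. pair(pair(pair(b, 0), k(b, b)), pair(b, pair(f(pair(pair(f(0, b), b), pair(0, b)), 0), f(b, b))))  →  pair(pair(pair(b, 0), b), pair(b, pair(f(pair(pair(f(0, b), b), pair(0, b)), 0), f(b, b))))   [R5 at 1.2]
2. pair(pair(pair(b, 0), b), pair(b, pair(f(pair(pair(f(0, b), b), pair(0, b)), 0), f(b, b))))  →  pair(pair(pair(b, 0), b), pair(b, pair(f(0, b), f(b, b))))   [R3 at 2.2.1]
3. pair(pair(pair(b, 0), b), pair(b, pair(f(0, b), f(b, b))))  →  pair(pair(pair(b, 0), b), pair(b, pair(0, f(b, b))))   [R2 at 2.2.1]
4. pair(pair(pair(b, 0), b), pair(b, pair(0, f(b, b))))  →  pair(pair(pair(b, 0), b), pair(b, pair(0, b)))   [R2 at 2.2.2]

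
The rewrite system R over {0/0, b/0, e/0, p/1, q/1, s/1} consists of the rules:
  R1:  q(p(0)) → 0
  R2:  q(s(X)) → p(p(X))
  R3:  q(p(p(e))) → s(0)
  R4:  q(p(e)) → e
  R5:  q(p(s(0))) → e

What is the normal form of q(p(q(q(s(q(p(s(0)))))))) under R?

e

1. q(p(q(q(s(q(p(s(0))))))))  →  q(p(q(p(p(q(p(s(0))))))))   [R2 at 1.1.1]
2. q(p(q(p(p(q(p(s(0))))))))  →  q(p(q(p(p(e)))))   [R5 at 1.1.1.1.1]
3. q(p(q(p(p(e)))))  →  q(p(s(0)))   [R3 at 1.1]
4. q(p(s(0)))  →  e   [R5 at ε]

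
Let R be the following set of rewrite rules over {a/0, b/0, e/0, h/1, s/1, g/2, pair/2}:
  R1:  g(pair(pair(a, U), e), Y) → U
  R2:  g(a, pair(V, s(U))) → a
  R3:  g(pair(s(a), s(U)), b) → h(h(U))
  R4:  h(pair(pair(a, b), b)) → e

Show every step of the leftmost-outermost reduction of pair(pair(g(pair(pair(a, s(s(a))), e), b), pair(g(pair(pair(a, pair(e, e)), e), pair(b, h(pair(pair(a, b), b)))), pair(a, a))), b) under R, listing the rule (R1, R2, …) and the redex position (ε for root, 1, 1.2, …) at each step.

pair(pair(s(s(a)), pair(pair(e, e), pair(a, a))), b)

1. pair(pair(g(pair(pair(a, s(s(a))), e), b), pair(g(pair(pair(a, pair(e, e)), e), pair(b, h(pair(pair(a, b), b)))), pair(a, a))), b)  →  pair(pair(s(s(a)), pair(g(pair(pair(a, pair(e, e)), e), pair(b, h(pair(pair(a, b), b)))), pair(a, a))), b)   [R1 at 1.1]
2. pair(pair(s(s(a)), pair(g(pair(pair(a, pair(e, e)), e), pair(b, h(pair(pair(a, b), b)))), pair(a, a))), b)  →  pair(pair(s(s(a)), pair(pair(e, e), pair(a, a))), b)   [R1 at 1.2.1]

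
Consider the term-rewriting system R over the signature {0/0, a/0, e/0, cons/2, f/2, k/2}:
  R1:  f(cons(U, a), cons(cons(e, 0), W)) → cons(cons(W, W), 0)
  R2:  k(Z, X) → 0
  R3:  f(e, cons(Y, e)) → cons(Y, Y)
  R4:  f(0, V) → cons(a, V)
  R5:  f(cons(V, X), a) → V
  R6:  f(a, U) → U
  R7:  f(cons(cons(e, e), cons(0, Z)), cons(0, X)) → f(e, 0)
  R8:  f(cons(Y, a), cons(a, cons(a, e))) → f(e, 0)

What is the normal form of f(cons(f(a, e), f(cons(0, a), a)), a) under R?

e

1. f(cons(f(a, e), f(cons(0, a), a)), a)  →  f(a, e)   [R5 at ε]
2. f(a, e)  →  e   [R6 at ε]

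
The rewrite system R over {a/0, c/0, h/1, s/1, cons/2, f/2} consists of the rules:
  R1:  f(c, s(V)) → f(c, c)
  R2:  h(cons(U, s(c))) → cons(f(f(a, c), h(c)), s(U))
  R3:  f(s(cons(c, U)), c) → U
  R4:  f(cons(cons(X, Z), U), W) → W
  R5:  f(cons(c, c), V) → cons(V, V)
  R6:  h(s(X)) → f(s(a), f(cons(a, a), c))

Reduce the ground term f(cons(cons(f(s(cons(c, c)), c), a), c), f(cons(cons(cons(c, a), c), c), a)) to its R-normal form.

a

1. f(cons(cons(f(s(cons(c, c)), c), a), c), f(cons(cons(cons(c, a), c), c), a))  →  f(cons(cons(cons(c, a), c), c), a)   [R4 at ε]
2. f(cons(cons(cons(c, a), c), c), a)  →  a   [R4 at ε]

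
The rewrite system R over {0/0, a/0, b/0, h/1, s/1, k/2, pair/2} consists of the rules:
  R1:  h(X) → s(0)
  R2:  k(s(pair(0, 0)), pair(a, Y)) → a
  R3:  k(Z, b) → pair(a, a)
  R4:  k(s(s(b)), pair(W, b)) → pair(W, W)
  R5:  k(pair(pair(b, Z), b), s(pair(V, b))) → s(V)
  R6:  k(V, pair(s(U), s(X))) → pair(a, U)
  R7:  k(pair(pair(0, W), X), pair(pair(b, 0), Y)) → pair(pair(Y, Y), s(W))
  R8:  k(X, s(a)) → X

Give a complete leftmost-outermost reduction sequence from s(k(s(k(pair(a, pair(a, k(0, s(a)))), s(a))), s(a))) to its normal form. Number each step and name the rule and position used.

1. s(k(s(k(pair(a, pair(a, k(0, s(a)))), s(a))), s(a)))  →  s(s(k(pair(a, pair(a, k(0, s(a)))), s(a))))   [R8 at 1]
2. s(s(k(pair(a, pair(a, k(0, s(a)))), s(a))))  →  s(s(pair(a, pair(a, k(0, s(a))))))   [R8 at 1.1]
3. s(s(pair(a, pair(a, k(0, s(a))))))  →  s(s(pair(a, pair(a, 0))))   [R8 at 1.1.2.2]

s(s(pair(a, pair(a, 0))))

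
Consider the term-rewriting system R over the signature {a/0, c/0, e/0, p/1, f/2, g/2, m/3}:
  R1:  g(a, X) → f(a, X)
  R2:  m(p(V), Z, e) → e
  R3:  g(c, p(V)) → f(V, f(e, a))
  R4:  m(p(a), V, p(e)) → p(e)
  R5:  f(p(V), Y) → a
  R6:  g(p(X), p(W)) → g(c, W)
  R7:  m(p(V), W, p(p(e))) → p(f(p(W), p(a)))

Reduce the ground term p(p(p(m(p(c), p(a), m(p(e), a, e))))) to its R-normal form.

1. p(p(p(m(p(c), p(a), m(p(e), a, e)))))  →  p(p(p(m(p(c), p(a), e))))   [R2 at 1.1.1.3]
2. p(p(p(m(p(c), p(a), e))))  →  p(p(p(e)))   [R2 at 1.1.1]

p(p(p(e)))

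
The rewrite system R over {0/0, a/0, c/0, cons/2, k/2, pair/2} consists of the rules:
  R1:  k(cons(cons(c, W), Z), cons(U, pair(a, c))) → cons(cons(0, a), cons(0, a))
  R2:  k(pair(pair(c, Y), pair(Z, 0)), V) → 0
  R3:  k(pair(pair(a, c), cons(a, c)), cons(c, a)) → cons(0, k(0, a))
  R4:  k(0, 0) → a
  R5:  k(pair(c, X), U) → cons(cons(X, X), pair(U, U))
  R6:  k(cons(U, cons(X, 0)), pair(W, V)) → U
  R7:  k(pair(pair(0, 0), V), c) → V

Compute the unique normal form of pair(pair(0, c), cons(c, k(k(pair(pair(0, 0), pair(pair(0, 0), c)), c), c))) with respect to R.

pair(pair(0, c), cons(c, c))

1. pair(pair(0, c), cons(c, k(k(pair(pair(0, 0), pair(pair(0, 0), c)), c), c)))  →  pair(pair(0, c), cons(c, k(pair(pair(0, 0), c), c)))   [R7 at 2.2.1]
2. pair(pair(0, c), cons(c, k(pair(pair(0, 0), c), c)))  →  pair(pair(0, c), cons(c, c))   [R7 at 2.2]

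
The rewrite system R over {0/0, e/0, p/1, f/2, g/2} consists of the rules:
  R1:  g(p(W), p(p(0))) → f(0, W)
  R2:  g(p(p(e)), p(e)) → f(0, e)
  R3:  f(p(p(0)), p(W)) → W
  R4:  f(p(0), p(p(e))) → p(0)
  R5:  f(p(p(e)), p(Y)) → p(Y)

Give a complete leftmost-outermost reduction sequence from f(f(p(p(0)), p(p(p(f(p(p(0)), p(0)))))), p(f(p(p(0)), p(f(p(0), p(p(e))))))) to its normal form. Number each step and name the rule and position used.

1. f(f(p(p(0)), p(p(p(f(p(p(0)), p(0)))))), p(f(p(p(0)), p(f(p(0), p(p(e)))))))  →  f(p(p(f(p(p(0)), p(0)))), p(f(p(p(0)), p(f(p(0), p(p(e)))))))   [R3 at 1]
2. f(p(p(f(p(p(0)), p(0)))), p(f(p(p(0)), p(f(p(0), p(p(e)))))))  →  f(p(p(0)), p(f(p(p(0)), p(f(p(0), p(p(e)))))))   [R3 at 1.1.1]
3. f(p(p(0)), p(f(p(p(0)), p(f(p(0), p(p(e)))))))  →  f(p(p(0)), p(f(p(0), p(p(e)))))   [R3 at ε]
4. f(p(p(0)), p(f(p(0), p(p(e)))))  →  f(p(0), p(p(e)))   [R3 at ε]
5. f(p(0), p(p(e)))  →  p(0)   [R4 at ε]

p(0)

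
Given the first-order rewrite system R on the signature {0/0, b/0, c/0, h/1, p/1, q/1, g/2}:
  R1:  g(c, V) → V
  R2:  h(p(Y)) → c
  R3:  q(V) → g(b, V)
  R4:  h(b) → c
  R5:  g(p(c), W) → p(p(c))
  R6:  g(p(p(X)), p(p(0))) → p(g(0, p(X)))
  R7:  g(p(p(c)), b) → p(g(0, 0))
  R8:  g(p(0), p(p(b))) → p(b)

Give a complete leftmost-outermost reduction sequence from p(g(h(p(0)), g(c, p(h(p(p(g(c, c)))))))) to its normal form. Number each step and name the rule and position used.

1. p(g(h(p(0)), g(c, p(h(p(p(g(c, c))))))))  →  p(g(c, g(c, p(h(p(p(g(c, c))))))))   [R2 at 1.1]
2. p(g(c, g(c, p(h(p(p(g(c, c))))))))  →  p(g(c, p(h(p(p(g(c, c)))))))   [R1 at 1]
3. p(g(c, p(h(p(p(g(c, c)))))))  →  p(p(h(p(p(g(c, c))))))   [R1 at 1]
4. p(p(h(p(p(g(c, c))))))  →  p(p(c))   [R2 at 1.1]

p(p(c))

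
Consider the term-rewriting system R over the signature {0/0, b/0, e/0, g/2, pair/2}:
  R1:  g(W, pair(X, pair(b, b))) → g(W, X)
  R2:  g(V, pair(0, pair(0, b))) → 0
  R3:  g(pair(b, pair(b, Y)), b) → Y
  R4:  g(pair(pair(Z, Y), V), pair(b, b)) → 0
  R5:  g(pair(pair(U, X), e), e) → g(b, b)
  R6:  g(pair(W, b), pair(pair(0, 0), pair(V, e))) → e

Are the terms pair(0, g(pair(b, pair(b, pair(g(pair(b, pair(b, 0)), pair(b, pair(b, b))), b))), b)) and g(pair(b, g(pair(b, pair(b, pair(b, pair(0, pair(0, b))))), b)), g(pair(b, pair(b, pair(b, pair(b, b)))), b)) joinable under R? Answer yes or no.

yes — NF(t₁) = pair(0, pair(0, b)), NF(t₂) = pair(0, pair(0, b))

Reduce t₁ = pair(0, g(pair(b, pair(b, pair(g(pair(b, pair(b, 0)), pair(b, pair(b, b))), b))), b)):
1. pair(0, g(pair(b, pair(b, pair(g(pair(b, pair(b, 0)), pair(b, pair(b, b))), b))), b))  →  pair(0, pair(g(pair(b, pair(b, 0)), pair(b, pair(b, b))), b))   [R3 at 2]
2. pair(0, pair(g(pair(b, pair(b, 0)), pair(b, pair(b, b))), b))  →  pair(0, pair(g(pair(b, pair(b, 0)), b), b))   [R1 at 2.1]
3. pair(0, pair(g(pair(b, pair(b, 0)), b), b))  →  pair(0, pair(0, b))   [R3 at 2.1]

Reduce t₂ = g(pair(b, g(pair(b, pair(b, pair(b, pair(0, pair(0, b))))), b)), g(pair(b, pair(b, pair(b, pair(b, b)))), b)):
1. g(pair(b, g(pair(b, pair(b, pair(b, pair(0, pair(0, b))))), b)), g(pair(b, pair(b, pair(b, pair(b, b)))), b))  →  g(pair(b, pair(b, pair(0, pair(0, b)))), g(pair(b, pair(b, pair(b, pair(b, b)))), b))   [R3 at 1.2]
2. g(pair(b, pair(b, pair(0, pair(0, b)))), g(pair(b, pair(b, pair(b, pair(b, b)))), b))  →  g(pair(b, pair(b, pair(0, pair(0, b)))), pair(b, pair(b, b)))   [R3 at 2]
3. g(pair(b, pair(b, pair(0, pair(0, b)))), pair(b, pair(b, b)))  →  g(pair(b, pair(b, pair(0, pair(0, b)))), b)   [R1 at ε]
4. g(pair(b, pair(b, pair(0, pair(0, b)))), b)  →  pair(0, pair(0, b))   [R3 at ε]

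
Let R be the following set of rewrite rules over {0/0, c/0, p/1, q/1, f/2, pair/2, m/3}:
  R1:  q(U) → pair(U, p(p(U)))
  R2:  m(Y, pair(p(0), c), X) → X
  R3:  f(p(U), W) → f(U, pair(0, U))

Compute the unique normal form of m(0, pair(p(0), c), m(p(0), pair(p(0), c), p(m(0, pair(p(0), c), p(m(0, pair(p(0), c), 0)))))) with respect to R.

1. m(0, pair(p(0), c), m(p(0), pair(p(0), c), p(m(0, pair(p(0), c), p(m(0, pair(p(0), c), 0))))))  →  m(p(0), pair(p(0), c), p(m(0, pair(p(0), c), p(m(0, pair(p(0), c), 0)))))   [R2 at ε]
2. m(p(0), pair(p(0), c), p(m(0, pair(p(0), c), p(m(0, pair(p(0), c), 0)))))  →  p(m(0, pair(p(0), c), p(m(0, pair(p(0), c), 0))))   [R2 at ε]
3. p(m(0, pair(p(0), c), p(m(0, pair(p(0), c), 0))))  →  p(p(m(0, pair(p(0), c), 0)))   [R2 at 1]
4. p(p(m(0, pair(p(0), c), 0)))  →  p(p(0))   [R2 at 1.1]

p(p(0))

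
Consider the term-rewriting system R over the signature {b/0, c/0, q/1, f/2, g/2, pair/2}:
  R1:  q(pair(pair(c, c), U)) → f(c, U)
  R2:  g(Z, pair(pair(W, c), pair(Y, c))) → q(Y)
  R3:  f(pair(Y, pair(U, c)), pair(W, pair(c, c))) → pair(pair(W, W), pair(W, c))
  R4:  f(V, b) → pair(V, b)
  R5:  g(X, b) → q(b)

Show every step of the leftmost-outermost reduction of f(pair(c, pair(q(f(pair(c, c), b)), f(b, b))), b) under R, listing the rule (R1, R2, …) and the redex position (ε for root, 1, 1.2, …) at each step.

pair(pair(c, pair(pair(c, b), pair(b, b))), b)

1. f(pair(c, pair(q(f(pair(c, c), b)), f(b, b))), b)  →  pair(pair(c, pair(q(f(pair(c, c), b)), f(b, b))), b)   [R4 at ε]
2. pair(pair(c, pair(q(f(pair(c, c), b)), f(b, b))), b)  →  pair(pair(c, pair(q(pair(pair(c, c), b)), f(b, b))), b)   [R4 at 1.2.1.1]
3. pair(pair(c, pair(q(pair(pair(c, c), b)), f(b, b))), b)  →  pair(pair(c, pair(f(c, b), f(b, b))), b)   [R1 at 1.2.1]
4. pair(pair(c, pair(f(c, b), f(b, b))), b)  →  pair(pair(c, pair(pair(c, b), f(b, b))), b)   [R4 at 1.2.1]
5. pair(pair(c, pair(pair(c, b), f(b, b))), b)  →  pair(pair(c, pair(pair(c, b), pair(b, b))), b)   [R4 at 1.2.2]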